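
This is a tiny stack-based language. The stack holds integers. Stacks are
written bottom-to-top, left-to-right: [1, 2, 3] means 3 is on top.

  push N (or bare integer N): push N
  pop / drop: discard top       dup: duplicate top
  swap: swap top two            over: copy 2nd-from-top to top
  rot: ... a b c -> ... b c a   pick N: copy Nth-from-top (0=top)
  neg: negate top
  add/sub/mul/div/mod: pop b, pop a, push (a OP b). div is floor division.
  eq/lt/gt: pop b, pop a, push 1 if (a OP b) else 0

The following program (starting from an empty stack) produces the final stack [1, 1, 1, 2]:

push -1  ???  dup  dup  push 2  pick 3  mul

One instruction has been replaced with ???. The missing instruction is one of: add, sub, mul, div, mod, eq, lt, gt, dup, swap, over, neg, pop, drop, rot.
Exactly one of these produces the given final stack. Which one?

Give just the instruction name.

Stack before ???: [-1]
Stack after ???:  [1]
The instruction that transforms [-1] -> [1] is: neg

Answer: neg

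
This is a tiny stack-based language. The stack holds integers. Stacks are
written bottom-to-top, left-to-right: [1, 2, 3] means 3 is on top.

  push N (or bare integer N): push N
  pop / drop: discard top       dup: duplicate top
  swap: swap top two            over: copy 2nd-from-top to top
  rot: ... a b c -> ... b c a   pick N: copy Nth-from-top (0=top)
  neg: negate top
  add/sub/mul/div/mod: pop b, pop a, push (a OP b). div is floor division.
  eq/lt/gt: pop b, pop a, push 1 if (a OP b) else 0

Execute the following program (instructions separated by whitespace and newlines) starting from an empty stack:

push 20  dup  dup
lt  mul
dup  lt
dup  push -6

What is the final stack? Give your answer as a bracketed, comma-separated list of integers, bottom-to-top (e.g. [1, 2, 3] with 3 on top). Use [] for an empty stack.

Answer: [0, 0, -6]

Derivation:
After 'push 20': [20]
After 'dup': [20, 20]
After 'dup': [20, 20, 20]
After 'lt': [20, 0]
After 'mul': [0]
After 'dup': [0, 0]
After 'lt': [0]
After 'dup': [0, 0]
After 'push -6': [0, 0, -6]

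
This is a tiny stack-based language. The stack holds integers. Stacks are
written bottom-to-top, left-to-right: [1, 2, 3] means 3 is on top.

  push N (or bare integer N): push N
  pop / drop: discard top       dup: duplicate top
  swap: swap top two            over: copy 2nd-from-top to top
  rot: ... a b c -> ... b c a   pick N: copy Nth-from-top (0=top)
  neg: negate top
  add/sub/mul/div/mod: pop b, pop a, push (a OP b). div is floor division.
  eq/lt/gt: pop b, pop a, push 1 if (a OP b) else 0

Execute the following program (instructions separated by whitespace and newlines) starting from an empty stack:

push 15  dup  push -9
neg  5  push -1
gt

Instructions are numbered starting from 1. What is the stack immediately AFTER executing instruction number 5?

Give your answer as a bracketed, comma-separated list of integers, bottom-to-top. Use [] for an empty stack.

Step 1 ('push 15'): [15]
Step 2 ('dup'): [15, 15]
Step 3 ('push -9'): [15, 15, -9]
Step 4 ('neg'): [15, 15, 9]
Step 5 ('5'): [15, 15, 9, 5]

Answer: [15, 15, 9, 5]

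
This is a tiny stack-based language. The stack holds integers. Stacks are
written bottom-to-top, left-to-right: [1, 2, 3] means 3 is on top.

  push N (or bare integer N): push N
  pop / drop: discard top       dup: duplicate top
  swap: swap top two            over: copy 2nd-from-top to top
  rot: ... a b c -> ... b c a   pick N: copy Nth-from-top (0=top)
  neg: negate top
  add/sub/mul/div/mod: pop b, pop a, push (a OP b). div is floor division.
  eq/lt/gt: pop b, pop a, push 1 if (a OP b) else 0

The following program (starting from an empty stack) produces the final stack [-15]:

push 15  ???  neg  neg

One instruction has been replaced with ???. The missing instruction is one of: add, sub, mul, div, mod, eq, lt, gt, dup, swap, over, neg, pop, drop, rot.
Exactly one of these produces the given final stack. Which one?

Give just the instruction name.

Stack before ???: [15]
Stack after ???:  [-15]
The instruction that transforms [15] -> [-15] is: neg

Answer: neg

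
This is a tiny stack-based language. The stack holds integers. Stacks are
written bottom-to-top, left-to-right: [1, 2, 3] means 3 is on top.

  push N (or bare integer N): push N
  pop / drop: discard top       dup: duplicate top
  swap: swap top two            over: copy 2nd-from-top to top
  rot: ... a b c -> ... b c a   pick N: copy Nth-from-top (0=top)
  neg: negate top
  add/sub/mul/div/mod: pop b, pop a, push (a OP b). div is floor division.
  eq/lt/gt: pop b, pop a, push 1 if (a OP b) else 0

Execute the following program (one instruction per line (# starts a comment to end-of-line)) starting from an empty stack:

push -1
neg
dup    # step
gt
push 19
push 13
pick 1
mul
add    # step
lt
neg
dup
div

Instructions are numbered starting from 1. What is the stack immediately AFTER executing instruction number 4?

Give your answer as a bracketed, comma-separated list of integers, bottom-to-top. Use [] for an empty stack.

Answer: [0]

Derivation:
Step 1 ('push -1'): [-1]
Step 2 ('neg'): [1]
Step 3 ('dup'): [1, 1]
Step 4 ('gt'): [0]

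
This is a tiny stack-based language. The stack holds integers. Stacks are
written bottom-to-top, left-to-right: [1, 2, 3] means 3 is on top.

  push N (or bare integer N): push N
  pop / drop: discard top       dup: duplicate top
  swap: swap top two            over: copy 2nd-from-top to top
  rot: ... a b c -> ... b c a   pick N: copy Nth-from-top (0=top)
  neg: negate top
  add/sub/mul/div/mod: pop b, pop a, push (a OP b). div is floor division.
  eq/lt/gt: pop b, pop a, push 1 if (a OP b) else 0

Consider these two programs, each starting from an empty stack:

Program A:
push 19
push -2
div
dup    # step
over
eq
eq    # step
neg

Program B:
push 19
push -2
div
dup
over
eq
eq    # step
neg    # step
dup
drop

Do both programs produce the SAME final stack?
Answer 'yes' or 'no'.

Answer: yes

Derivation:
Program A trace:
  After 'push 19': [19]
  After 'push -2': [19, -2]
  After 'div': [-10]
  After 'dup': [-10, -10]
  After 'over': [-10, -10, -10]
  After 'eq': [-10, 1]
  After 'eq': [0]
  After 'neg': [0]
Program A final stack: [0]

Program B trace:
  After 'push 19': [19]
  After 'push -2': [19, -2]
  After 'div': [-10]
  After 'dup': [-10, -10]
  After 'over': [-10, -10, -10]
  After 'eq': [-10, 1]
  After 'eq': [0]
  After 'neg': [0]
  After 'dup': [0, 0]
  After 'drop': [0]
Program B final stack: [0]
Same: yes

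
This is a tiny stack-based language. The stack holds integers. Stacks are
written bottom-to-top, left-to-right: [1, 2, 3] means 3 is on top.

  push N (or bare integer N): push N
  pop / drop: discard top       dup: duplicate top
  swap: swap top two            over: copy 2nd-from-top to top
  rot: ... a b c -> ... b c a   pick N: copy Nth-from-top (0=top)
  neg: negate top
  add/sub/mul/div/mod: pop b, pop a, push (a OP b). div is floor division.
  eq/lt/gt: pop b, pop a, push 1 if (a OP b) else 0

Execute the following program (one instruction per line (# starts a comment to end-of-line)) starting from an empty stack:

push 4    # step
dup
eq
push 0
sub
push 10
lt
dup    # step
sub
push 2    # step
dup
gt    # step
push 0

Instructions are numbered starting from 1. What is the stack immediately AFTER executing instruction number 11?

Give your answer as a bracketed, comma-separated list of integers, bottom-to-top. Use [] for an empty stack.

Step 1 ('push 4'): [4]
Step 2 ('dup'): [4, 4]
Step 3 ('eq'): [1]
Step 4 ('push 0'): [1, 0]
Step 5 ('sub'): [1]
Step 6 ('push 10'): [1, 10]
Step 7 ('lt'): [1]
Step 8 ('dup'): [1, 1]
Step 9 ('sub'): [0]
Step 10 ('push 2'): [0, 2]
Step 11 ('dup'): [0, 2, 2]

Answer: [0, 2, 2]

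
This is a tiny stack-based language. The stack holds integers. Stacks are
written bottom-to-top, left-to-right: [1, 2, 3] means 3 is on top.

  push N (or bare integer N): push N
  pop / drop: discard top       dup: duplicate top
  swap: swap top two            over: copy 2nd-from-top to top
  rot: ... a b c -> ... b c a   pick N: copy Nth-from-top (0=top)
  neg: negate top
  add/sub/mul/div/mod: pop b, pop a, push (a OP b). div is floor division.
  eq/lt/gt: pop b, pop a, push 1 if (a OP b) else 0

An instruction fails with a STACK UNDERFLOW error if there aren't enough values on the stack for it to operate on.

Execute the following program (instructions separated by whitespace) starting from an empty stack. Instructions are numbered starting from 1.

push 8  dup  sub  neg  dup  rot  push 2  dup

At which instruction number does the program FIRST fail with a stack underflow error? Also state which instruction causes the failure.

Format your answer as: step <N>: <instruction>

Step 1 ('push 8'): stack = [8], depth = 1
Step 2 ('dup'): stack = [8, 8], depth = 2
Step 3 ('sub'): stack = [0], depth = 1
Step 4 ('neg'): stack = [0], depth = 1
Step 5 ('dup'): stack = [0, 0], depth = 2
Step 6 ('rot'): needs 3 value(s) but depth is 2 — STACK UNDERFLOW

Answer: step 6: rot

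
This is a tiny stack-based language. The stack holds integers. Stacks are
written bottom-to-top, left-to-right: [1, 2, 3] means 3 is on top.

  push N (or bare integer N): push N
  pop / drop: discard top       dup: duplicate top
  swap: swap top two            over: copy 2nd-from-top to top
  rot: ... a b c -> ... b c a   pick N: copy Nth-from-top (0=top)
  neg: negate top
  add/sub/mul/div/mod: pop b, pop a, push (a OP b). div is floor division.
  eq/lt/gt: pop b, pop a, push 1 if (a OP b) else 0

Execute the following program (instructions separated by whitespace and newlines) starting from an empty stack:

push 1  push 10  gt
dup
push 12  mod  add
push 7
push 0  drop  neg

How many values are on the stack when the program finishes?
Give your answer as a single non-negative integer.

After 'push 1': stack = [1] (depth 1)
After 'push 10': stack = [1, 10] (depth 2)
After 'gt': stack = [0] (depth 1)
After 'dup': stack = [0, 0] (depth 2)
After 'push 12': stack = [0, 0, 12] (depth 3)
After 'mod': stack = [0, 0] (depth 2)
After 'add': stack = [0] (depth 1)
After 'push 7': stack = [0, 7] (depth 2)
After 'push 0': stack = [0, 7, 0] (depth 3)
After 'drop': stack = [0, 7] (depth 2)
After 'neg': stack = [0, -7] (depth 2)

Answer: 2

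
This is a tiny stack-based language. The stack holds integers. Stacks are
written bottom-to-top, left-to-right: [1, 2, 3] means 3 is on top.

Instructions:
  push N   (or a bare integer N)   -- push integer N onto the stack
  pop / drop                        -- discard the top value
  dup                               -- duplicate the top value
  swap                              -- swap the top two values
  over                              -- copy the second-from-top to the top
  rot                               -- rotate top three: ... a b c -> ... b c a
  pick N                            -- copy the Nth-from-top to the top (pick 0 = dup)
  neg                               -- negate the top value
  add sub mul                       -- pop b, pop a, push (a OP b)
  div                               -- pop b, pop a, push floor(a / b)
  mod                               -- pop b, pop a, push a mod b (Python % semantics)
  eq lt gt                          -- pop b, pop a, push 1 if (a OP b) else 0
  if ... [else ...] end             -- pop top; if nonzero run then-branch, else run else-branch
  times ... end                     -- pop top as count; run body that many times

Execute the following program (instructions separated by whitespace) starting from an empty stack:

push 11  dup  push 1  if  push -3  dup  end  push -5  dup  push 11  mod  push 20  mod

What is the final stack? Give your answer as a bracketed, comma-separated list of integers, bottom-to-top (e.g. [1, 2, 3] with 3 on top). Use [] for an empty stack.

Answer: [11, 11, -3, -3, -5, 6]

Derivation:
After 'push 11': [11]
After 'dup': [11, 11]
After 'push 1': [11, 11, 1]
After 'if': [11, 11]
After 'push -3': [11, 11, -3]
After 'dup': [11, 11, -3, -3]
After 'push -5': [11, 11, -3, -3, -5]
After 'dup': [11, 11, -3, -3, -5, -5]
After 'push 11': [11, 11, -3, -3, -5, -5, 11]
After 'mod': [11, 11, -3, -3, -5, 6]
After 'push 20': [11, 11, -3, -3, -5, 6, 20]
After 'mod': [11, 11, -3, -3, -5, 6]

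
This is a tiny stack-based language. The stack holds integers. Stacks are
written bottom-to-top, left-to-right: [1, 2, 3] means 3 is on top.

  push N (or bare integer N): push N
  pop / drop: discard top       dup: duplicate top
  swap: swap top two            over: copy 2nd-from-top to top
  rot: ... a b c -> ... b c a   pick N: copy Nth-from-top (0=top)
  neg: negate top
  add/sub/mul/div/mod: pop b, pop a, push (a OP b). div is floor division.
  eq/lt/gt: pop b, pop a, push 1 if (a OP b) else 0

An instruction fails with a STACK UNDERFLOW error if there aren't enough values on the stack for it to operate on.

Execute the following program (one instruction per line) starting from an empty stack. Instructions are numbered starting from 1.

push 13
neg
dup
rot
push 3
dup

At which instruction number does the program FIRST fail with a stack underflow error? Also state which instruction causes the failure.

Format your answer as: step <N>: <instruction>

Answer: step 4: rot

Derivation:
Step 1 ('push 13'): stack = [13], depth = 1
Step 2 ('neg'): stack = [-13], depth = 1
Step 3 ('dup'): stack = [-13, -13], depth = 2
Step 4 ('rot'): needs 3 value(s) but depth is 2 — STACK UNDERFLOW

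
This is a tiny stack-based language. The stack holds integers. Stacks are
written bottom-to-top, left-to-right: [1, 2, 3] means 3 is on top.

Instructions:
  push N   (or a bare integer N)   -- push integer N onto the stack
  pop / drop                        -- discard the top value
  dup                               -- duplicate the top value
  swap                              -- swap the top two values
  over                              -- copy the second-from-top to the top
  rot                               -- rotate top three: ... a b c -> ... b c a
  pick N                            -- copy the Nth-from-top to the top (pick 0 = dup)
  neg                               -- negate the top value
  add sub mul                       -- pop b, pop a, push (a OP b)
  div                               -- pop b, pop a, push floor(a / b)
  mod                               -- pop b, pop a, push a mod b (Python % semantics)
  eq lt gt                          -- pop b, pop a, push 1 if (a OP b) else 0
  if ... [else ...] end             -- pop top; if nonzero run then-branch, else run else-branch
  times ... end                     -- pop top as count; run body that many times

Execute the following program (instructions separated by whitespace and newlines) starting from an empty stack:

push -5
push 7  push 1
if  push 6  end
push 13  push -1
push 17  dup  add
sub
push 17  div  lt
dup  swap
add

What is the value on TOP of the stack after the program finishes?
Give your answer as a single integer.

After 'push -5': [-5]
After 'push 7': [-5, 7]
After 'push 1': [-5, 7, 1]
After 'if': [-5, 7]
After 'push 6': [-5, 7, 6]
After 'push 13': [-5, 7, 6, 13]
After 'push -1': [-5, 7, 6, 13, -1]
After 'push 17': [-5, 7, 6, 13, -1, 17]
After 'dup': [-5, 7, 6, 13, -1, 17, 17]
After 'add': [-5, 7, 6, 13, -1, 34]
After 'sub': [-5, 7, 6, 13, -35]
After 'push 17': [-5, 7, 6, 13, -35, 17]
After 'div': [-5, 7, 6, 13, -3]
After 'lt': [-5, 7, 6, 0]
After 'dup': [-5, 7, 6, 0, 0]
After 'swap': [-5, 7, 6, 0, 0]
After 'add': [-5, 7, 6, 0]

Answer: 0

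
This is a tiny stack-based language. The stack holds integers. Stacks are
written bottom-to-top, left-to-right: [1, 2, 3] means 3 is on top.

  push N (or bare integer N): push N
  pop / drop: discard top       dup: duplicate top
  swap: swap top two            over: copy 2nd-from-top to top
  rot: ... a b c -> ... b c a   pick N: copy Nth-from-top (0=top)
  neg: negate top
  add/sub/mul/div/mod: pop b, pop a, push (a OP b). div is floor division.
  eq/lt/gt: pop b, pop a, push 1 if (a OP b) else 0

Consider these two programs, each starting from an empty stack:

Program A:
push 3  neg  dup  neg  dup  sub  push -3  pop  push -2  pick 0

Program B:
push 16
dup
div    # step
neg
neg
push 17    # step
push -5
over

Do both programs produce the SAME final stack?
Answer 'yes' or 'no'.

Program A trace:
  After 'push 3': [3]
  After 'neg': [-3]
  After 'dup': [-3, -3]
  After 'neg': [-3, 3]
  After 'dup': [-3, 3, 3]
  After 'sub': [-3, 0]
  After 'push -3': [-3, 0, -3]
  After 'pop': [-3, 0]
  After 'push -2': [-3, 0, -2]
  After 'pick 0': [-3, 0, -2, -2]
Program A final stack: [-3, 0, -2, -2]

Program B trace:
  After 'push 16': [16]
  After 'dup': [16, 16]
  After 'div': [1]
  After 'neg': [-1]
  After 'neg': [1]
  After 'push 17': [1, 17]
  After 'push -5': [1, 17, -5]
  After 'over': [1, 17, -5, 17]
Program B final stack: [1, 17, -5, 17]
Same: no

Answer: no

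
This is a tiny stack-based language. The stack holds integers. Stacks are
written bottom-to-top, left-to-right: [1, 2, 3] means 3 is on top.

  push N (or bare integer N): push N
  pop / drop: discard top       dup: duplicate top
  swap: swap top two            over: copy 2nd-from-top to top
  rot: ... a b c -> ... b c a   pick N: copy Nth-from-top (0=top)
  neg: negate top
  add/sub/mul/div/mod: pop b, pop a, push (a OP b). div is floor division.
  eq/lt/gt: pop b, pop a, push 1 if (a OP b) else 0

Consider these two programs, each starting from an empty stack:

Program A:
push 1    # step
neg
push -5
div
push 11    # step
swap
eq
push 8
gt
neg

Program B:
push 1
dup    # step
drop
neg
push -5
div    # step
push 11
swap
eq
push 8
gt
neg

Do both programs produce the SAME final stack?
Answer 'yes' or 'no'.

Answer: yes

Derivation:
Program A trace:
  After 'push 1': [1]
  After 'neg': [-1]
  After 'push -5': [-1, -5]
  After 'div': [0]
  After 'push 11': [0, 11]
  After 'swap': [11, 0]
  After 'eq': [0]
  After 'push 8': [0, 8]
  After 'gt': [0]
  After 'neg': [0]
Program A final stack: [0]

Program B trace:
  After 'push 1': [1]
  After 'dup': [1, 1]
  After 'drop': [1]
  After 'neg': [-1]
  After 'push -5': [-1, -5]
  After 'div': [0]
  After 'push 11': [0, 11]
  After 'swap': [11, 0]
  After 'eq': [0]
  After 'push 8': [0, 8]
  After 'gt': [0]
  After 'neg': [0]
Program B final stack: [0]
Same: yes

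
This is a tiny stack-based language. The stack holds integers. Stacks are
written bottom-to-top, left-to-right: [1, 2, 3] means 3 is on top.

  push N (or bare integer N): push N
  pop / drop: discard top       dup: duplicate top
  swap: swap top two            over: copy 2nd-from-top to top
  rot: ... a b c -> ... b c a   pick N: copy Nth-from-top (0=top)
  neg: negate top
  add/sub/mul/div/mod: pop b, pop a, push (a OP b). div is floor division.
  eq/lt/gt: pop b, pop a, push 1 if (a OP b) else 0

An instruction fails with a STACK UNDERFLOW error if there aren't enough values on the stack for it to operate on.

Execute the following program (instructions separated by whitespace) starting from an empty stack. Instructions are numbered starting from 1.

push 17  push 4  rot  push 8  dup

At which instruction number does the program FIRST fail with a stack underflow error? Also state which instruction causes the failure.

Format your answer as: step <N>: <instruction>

Step 1 ('push 17'): stack = [17], depth = 1
Step 2 ('push 4'): stack = [17, 4], depth = 2
Step 3 ('rot'): needs 3 value(s) but depth is 2 — STACK UNDERFLOW

Answer: step 3: rot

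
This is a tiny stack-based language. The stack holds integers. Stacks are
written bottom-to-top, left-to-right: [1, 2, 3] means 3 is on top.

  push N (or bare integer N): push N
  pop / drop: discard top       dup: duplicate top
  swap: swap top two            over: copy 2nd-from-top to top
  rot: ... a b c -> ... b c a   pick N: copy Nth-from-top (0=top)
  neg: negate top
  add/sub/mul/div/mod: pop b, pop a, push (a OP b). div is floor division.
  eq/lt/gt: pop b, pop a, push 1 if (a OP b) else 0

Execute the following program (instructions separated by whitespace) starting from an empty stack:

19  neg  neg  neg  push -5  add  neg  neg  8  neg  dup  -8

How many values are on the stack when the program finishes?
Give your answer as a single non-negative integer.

Answer: 4

Derivation:
After 'push 19': stack = [19] (depth 1)
After 'neg': stack = [-19] (depth 1)
After 'neg': stack = [19] (depth 1)
After 'neg': stack = [-19] (depth 1)
After 'push -5': stack = [-19, -5] (depth 2)
After 'add': stack = [-24] (depth 1)
After 'neg': stack = [24] (depth 1)
After 'neg': stack = [-24] (depth 1)
After 'push 8': stack = [-24, 8] (depth 2)
After 'neg': stack = [-24, -8] (depth 2)
After 'dup': stack = [-24, -8, -8] (depth 3)
After 'push -8': stack = [-24, -8, -8, -8] (depth 4)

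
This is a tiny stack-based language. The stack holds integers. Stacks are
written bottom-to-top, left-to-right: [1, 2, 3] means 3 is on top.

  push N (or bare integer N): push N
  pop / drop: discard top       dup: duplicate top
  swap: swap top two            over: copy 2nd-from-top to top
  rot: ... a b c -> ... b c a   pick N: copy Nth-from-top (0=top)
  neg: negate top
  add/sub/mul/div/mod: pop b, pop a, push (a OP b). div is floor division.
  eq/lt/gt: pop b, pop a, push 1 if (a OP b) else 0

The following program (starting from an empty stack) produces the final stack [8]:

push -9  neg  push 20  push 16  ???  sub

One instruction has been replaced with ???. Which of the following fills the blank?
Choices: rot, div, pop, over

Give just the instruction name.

Answer: div

Derivation:
Stack before ???: [9, 20, 16]
Stack after ???:  [9, 1]
Checking each choice:
  rot: produces [20, 7]
  div: MATCH
  pop: produces [-11]
  over: produces [9, 20, -4]


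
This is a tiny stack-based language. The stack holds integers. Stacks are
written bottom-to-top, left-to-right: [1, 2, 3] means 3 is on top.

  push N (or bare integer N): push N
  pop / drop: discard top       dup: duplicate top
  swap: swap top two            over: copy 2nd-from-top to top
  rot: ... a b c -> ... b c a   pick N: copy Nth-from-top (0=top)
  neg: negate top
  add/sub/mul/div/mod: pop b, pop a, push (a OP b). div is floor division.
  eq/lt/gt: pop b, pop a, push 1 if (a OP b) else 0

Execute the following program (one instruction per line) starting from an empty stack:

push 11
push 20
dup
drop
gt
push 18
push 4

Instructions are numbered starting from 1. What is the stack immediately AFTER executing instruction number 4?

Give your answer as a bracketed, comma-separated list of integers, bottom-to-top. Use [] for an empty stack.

Step 1 ('push 11'): [11]
Step 2 ('push 20'): [11, 20]
Step 3 ('dup'): [11, 20, 20]
Step 4 ('drop'): [11, 20]

Answer: [11, 20]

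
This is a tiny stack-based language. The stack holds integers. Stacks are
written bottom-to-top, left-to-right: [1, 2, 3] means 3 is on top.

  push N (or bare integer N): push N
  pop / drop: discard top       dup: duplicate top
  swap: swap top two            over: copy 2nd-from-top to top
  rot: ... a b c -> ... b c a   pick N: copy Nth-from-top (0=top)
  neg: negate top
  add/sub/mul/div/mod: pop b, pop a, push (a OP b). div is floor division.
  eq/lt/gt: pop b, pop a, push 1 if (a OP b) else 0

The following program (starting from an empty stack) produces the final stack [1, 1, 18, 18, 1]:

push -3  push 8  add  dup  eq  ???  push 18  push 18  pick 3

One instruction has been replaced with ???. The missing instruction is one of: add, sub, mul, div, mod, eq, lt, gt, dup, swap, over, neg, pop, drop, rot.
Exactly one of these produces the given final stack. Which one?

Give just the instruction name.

Answer: dup

Derivation:
Stack before ???: [1]
Stack after ???:  [1, 1]
The instruction that transforms [1] -> [1, 1] is: dup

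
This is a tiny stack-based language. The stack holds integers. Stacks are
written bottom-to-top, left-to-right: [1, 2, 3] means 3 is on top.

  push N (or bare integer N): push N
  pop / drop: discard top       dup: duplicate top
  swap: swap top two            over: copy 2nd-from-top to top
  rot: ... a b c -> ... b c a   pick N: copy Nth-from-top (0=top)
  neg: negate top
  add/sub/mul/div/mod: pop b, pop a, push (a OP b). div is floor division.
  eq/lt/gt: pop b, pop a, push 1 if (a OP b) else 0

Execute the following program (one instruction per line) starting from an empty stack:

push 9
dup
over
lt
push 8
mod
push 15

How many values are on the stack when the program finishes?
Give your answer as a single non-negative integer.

After 'push 9': stack = [9] (depth 1)
After 'dup': stack = [9, 9] (depth 2)
After 'over': stack = [9, 9, 9] (depth 3)
After 'lt': stack = [9, 0] (depth 2)
After 'push 8': stack = [9, 0, 8] (depth 3)
After 'mod': stack = [9, 0] (depth 2)
After 'push 15': stack = [9, 0, 15] (depth 3)

Answer: 3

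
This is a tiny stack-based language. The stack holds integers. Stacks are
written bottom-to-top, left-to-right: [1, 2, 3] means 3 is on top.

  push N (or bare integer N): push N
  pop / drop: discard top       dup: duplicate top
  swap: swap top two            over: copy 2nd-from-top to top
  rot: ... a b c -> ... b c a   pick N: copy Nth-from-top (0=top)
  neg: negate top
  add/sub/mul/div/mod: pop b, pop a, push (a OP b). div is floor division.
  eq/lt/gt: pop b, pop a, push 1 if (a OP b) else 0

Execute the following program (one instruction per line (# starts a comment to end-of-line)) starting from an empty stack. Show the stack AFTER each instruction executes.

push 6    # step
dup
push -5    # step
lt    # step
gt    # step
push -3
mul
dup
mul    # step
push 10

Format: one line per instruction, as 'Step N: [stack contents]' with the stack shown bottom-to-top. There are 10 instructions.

Step 1: [6]
Step 2: [6, 6]
Step 3: [6, 6, -5]
Step 4: [6, 0]
Step 5: [1]
Step 6: [1, -3]
Step 7: [-3]
Step 8: [-3, -3]
Step 9: [9]
Step 10: [9, 10]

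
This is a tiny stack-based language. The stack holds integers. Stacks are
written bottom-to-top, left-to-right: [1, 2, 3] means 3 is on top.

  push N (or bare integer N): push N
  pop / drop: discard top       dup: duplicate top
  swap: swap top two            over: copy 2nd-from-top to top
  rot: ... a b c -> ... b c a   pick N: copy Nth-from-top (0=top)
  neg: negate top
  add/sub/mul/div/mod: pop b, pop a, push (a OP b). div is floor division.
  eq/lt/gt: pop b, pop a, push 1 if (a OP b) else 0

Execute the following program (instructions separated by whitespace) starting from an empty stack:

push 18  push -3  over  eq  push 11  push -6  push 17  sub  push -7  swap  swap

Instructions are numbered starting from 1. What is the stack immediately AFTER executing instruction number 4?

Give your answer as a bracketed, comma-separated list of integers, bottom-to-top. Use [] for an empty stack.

Answer: [18, 0]

Derivation:
Step 1 ('push 18'): [18]
Step 2 ('push -3'): [18, -3]
Step 3 ('over'): [18, -3, 18]
Step 4 ('eq'): [18, 0]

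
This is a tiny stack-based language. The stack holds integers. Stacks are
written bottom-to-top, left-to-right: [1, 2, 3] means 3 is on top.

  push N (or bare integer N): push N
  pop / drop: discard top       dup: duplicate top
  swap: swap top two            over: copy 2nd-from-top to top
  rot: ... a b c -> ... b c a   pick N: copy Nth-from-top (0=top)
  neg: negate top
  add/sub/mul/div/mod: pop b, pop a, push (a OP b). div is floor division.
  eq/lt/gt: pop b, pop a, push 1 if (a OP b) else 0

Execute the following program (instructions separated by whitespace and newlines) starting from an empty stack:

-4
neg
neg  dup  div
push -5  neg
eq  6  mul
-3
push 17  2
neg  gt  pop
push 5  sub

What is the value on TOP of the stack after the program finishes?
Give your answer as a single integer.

After 'push -4': [-4]
After 'neg': [4]
After 'neg': [-4]
After 'dup': [-4, -4]
After 'div': [1]
After 'push -5': [1, -5]
After 'neg': [1, 5]
After 'eq': [0]
After 'push 6': [0, 6]
After 'mul': [0]
After 'push -3': [0, -3]
After 'push 17': [0, -3, 17]
After 'push 2': [0, -3, 17, 2]
After 'neg': [0, -3, 17, -2]
After 'gt': [0, -3, 1]
After 'pop': [0, -3]
After 'push 5': [0, -3, 5]
After 'sub': [0, -8]

Answer: -8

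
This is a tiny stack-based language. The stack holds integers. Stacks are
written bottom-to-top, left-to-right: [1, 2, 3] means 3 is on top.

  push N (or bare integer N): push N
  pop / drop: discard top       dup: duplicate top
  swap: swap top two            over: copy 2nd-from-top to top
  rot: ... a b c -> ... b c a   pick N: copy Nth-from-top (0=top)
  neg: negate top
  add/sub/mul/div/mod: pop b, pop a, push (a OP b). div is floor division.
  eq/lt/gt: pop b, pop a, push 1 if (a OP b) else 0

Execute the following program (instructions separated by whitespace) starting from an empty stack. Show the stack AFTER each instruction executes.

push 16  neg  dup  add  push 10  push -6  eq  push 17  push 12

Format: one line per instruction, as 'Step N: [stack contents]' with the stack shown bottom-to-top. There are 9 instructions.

Step 1: [16]
Step 2: [-16]
Step 3: [-16, -16]
Step 4: [-32]
Step 5: [-32, 10]
Step 6: [-32, 10, -6]
Step 7: [-32, 0]
Step 8: [-32, 0, 17]
Step 9: [-32, 0, 17, 12]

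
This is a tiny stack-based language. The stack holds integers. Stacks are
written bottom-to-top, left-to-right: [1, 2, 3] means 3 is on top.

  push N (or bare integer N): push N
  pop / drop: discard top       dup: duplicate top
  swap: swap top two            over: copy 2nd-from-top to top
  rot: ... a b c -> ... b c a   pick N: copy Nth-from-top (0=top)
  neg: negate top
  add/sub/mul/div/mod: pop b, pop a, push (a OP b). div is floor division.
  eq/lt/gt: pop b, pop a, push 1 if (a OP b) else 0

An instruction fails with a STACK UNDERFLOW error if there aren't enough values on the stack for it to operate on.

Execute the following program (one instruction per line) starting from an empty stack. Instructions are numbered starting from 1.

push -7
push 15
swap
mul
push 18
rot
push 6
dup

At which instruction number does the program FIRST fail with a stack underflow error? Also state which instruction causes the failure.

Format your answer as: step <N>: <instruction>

Answer: step 6: rot

Derivation:
Step 1 ('push -7'): stack = [-7], depth = 1
Step 2 ('push 15'): stack = [-7, 15], depth = 2
Step 3 ('swap'): stack = [15, -7], depth = 2
Step 4 ('mul'): stack = [-105], depth = 1
Step 5 ('push 18'): stack = [-105, 18], depth = 2
Step 6 ('rot'): needs 3 value(s) but depth is 2 — STACK UNDERFLOW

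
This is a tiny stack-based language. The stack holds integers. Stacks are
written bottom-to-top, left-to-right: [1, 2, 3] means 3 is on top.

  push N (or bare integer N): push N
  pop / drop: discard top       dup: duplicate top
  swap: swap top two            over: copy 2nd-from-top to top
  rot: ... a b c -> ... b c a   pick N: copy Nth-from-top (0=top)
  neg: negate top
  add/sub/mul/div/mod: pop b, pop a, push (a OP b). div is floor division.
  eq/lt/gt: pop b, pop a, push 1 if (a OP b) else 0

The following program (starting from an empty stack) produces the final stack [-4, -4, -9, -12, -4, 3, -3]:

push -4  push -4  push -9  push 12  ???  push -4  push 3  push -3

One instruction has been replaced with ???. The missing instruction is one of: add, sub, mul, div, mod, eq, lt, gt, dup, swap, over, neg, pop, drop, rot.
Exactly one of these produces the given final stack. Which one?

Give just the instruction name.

Stack before ???: [-4, -4, -9, 12]
Stack after ???:  [-4, -4, -9, -12]
The instruction that transforms [-4, -4, -9, 12] -> [-4, -4, -9, -12] is: neg

Answer: neg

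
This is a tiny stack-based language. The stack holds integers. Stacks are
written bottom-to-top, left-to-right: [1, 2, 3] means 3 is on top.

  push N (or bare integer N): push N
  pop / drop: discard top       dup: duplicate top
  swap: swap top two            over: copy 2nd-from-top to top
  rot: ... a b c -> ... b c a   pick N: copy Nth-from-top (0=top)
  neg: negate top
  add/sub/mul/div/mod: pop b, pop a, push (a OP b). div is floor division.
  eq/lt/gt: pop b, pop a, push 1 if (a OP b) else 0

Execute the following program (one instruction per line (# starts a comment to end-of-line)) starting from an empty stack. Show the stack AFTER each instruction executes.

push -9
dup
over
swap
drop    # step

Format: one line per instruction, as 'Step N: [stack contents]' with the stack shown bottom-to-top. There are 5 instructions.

Step 1: [-9]
Step 2: [-9, -9]
Step 3: [-9, -9, -9]
Step 4: [-9, -9, -9]
Step 5: [-9, -9]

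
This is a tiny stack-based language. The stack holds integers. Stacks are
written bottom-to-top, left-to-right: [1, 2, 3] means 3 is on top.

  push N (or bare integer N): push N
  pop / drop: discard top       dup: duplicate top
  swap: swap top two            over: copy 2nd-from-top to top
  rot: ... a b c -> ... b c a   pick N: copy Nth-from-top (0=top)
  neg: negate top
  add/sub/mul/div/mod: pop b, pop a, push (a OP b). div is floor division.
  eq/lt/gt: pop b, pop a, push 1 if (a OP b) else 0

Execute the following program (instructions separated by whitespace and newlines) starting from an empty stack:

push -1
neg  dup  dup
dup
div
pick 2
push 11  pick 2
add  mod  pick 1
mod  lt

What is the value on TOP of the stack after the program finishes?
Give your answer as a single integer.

Answer: 0

Derivation:
After 'push -1': [-1]
After 'neg': [1]
After 'dup': [1, 1]
After 'dup': [1, 1, 1]
After 'dup': [1, 1, 1, 1]
After 'div': [1, 1, 1]
After 'pick 2': [1, 1, 1, 1]
After 'push 11': [1, 1, 1, 1, 11]
After 'pick 2': [1, 1, 1, 1, 11, 1]
After 'add': [1, 1, 1, 1, 12]
After 'mod': [1, 1, 1, 1]
After 'pick 1': [1, 1, 1, 1, 1]
After 'mod': [1, 1, 1, 0]
After 'lt': [1, 1, 0]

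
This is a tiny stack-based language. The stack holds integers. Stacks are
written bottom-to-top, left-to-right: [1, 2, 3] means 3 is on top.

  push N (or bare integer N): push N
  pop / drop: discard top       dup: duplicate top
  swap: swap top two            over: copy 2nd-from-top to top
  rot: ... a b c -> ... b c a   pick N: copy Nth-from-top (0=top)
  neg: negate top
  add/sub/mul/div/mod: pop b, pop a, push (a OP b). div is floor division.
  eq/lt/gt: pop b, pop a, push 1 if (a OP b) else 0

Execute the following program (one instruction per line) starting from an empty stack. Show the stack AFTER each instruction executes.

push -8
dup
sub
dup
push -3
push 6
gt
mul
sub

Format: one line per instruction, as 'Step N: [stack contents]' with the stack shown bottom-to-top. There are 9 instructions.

Step 1: [-8]
Step 2: [-8, -8]
Step 3: [0]
Step 4: [0, 0]
Step 5: [0, 0, -3]
Step 6: [0, 0, -3, 6]
Step 7: [0, 0, 0]
Step 8: [0, 0]
Step 9: [0]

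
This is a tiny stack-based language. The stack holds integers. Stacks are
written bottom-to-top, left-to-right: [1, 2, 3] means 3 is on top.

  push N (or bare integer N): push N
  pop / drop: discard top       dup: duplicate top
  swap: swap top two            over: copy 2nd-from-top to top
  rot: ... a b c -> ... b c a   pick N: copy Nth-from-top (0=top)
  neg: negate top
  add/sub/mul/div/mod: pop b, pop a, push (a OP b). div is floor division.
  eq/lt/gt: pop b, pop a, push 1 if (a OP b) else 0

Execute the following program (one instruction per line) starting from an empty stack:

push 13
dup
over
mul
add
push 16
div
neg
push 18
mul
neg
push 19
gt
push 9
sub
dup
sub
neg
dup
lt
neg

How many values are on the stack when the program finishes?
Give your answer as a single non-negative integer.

After 'push 13': stack = [13] (depth 1)
After 'dup': stack = [13, 13] (depth 2)
After 'over': stack = [13, 13, 13] (depth 3)
After 'mul': stack = [13, 169] (depth 2)
After 'add': stack = [182] (depth 1)
After 'push 16': stack = [182, 16] (depth 2)
After 'div': stack = [11] (depth 1)
After 'neg': stack = [-11] (depth 1)
After 'push 18': stack = [-11, 18] (depth 2)
After 'mul': stack = [-198] (depth 1)
  ...
After 'push 19': stack = [198, 19] (depth 2)
After 'gt': stack = [1] (depth 1)
After 'push 9': stack = [1, 9] (depth 2)
After 'sub': stack = [-8] (depth 1)
After 'dup': stack = [-8, -8] (depth 2)
After 'sub': stack = [0] (depth 1)
After 'neg': stack = [0] (depth 1)
After 'dup': stack = [0, 0] (depth 2)
After 'lt': stack = [0] (depth 1)
After 'neg': stack = [0] (depth 1)

Answer: 1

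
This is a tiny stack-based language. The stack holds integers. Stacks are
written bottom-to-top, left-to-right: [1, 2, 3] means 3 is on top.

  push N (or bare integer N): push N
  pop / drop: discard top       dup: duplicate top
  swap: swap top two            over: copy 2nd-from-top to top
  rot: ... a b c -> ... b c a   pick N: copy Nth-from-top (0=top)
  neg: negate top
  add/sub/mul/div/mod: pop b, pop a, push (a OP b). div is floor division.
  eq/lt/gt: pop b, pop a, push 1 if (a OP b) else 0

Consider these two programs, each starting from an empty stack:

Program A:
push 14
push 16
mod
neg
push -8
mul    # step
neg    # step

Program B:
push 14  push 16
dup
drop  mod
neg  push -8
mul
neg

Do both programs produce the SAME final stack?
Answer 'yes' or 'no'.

Answer: yes

Derivation:
Program A trace:
  After 'push 14': [14]
  After 'push 16': [14, 16]
  After 'mod': [14]
  After 'neg': [-14]
  After 'push -8': [-14, -8]
  After 'mul': [112]
  After 'neg': [-112]
Program A final stack: [-112]

Program B trace:
  After 'push 14': [14]
  After 'push 16': [14, 16]
  After 'dup': [14, 16, 16]
  After 'drop': [14, 16]
  After 'mod': [14]
  After 'neg': [-14]
  After 'push -8': [-14, -8]
  After 'mul': [112]
  After 'neg': [-112]
Program B final stack: [-112]
Same: yes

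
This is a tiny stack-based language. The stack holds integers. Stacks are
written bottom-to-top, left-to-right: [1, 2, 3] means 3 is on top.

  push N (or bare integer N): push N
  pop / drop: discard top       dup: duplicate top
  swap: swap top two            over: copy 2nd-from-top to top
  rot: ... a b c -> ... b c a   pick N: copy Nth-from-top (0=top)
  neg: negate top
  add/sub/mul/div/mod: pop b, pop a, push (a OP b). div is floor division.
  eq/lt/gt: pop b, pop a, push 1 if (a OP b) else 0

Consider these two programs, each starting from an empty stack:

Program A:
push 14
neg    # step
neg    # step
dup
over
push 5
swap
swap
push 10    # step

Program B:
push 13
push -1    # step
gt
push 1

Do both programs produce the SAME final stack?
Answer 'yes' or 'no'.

Program A trace:
  After 'push 14': [14]
  After 'neg': [-14]
  After 'neg': [14]
  After 'dup': [14, 14]
  After 'over': [14, 14, 14]
  After 'push 5': [14, 14, 14, 5]
  After 'swap': [14, 14, 5, 14]
  After 'swap': [14, 14, 14, 5]
  After 'push 10': [14, 14, 14, 5, 10]
Program A final stack: [14, 14, 14, 5, 10]

Program B trace:
  After 'push 13': [13]
  After 'push -1': [13, -1]
  After 'gt': [1]
  After 'push 1': [1, 1]
Program B final stack: [1, 1]
Same: no

Answer: no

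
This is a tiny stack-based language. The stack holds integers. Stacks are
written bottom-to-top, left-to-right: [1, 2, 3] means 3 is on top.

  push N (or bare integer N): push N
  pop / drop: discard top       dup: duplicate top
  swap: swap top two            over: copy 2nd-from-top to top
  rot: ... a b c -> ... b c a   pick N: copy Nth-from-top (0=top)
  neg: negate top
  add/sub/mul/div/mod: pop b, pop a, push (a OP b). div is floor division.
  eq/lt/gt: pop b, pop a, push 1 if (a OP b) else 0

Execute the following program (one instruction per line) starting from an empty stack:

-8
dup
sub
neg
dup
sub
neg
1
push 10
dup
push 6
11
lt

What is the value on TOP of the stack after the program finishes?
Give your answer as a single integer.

Answer: 1

Derivation:
After 'push -8': [-8]
After 'dup': [-8, -8]
After 'sub': [0]
After 'neg': [0]
After 'dup': [0, 0]
After 'sub': [0]
After 'neg': [0]
After 'push 1': [0, 1]
After 'push 10': [0, 1, 10]
After 'dup': [0, 1, 10, 10]
After 'push 6': [0, 1, 10, 10, 6]
After 'push 11': [0, 1, 10, 10, 6, 11]
After 'lt': [0, 1, 10, 10, 1]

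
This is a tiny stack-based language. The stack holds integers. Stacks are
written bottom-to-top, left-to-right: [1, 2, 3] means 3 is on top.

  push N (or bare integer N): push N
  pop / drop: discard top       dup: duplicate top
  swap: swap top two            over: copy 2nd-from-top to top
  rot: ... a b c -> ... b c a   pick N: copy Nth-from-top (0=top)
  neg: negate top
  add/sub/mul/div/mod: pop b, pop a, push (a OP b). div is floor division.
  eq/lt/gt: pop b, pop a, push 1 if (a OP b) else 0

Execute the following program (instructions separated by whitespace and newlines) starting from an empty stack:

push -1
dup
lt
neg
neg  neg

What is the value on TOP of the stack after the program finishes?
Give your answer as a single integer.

Answer: 0

Derivation:
After 'push -1': [-1]
After 'dup': [-1, -1]
After 'lt': [0]
After 'neg': [0]
After 'neg': [0]
After 'neg': [0]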